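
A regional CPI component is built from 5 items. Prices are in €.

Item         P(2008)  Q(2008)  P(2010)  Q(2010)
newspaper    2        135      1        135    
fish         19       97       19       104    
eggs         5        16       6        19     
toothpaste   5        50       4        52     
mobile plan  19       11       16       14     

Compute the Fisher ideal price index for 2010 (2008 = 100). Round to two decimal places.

Laspeyres component (base-period weights):
ΣP(2010)Q(2008) = 1×135 + 19×97 + 6×16 + 4×50 + 16×11 = 135 + 1843 + 96 + 200 + 176 = 2450
ΣP(2008)Q(2008) = 2×135 + 19×97 + 5×16 + 5×50 + 19×11 = 270 + 1843 + 80 + 250 + 209 = 2652
L = 2450 / 2652 × 100 = 92.3831
Paasche component (current-period weights):
ΣP(2010)Q(2010) = 1×135 + 19×104 + 6×19 + 4×52 + 16×14 = 135 + 1976 + 114 + 208 + 224 = 2657
ΣP(2008)Q(2010) = 2×135 + 19×104 + 5×19 + 5×52 + 19×14 = 270 + 1976 + 95 + 260 + 266 = 2867
P = 2657 / 2867 × 100 = 92.6753
Fisher = √(L × P) = √(92.3831 × 92.6753) = 92.5291

92.53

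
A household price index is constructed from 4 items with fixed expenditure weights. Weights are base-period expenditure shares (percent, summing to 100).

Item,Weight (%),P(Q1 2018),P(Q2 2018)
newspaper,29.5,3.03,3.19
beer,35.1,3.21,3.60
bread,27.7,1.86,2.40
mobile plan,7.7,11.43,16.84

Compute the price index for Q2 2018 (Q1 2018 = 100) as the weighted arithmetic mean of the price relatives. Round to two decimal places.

newspaper: 29.5 × (3.19/3.03) = 29.5 × 1.052805 = 31.0578
beer: 35.1 × (3.60/3.21) = 35.1 × 1.121495 = 39.3645
bread: 27.7 × (2.40/1.86) = 27.7 × 1.290323 = 35.7419
mobile plan: 7.7 × (16.84/11.43) = 7.7 × 1.473316 = 11.3445
Index = Σ wᵢ·(p₁ᵢ/p₀ᵢ) = 31.0578 + 39.3645 + 35.7419 + 11.3445 = 117.5087

117.51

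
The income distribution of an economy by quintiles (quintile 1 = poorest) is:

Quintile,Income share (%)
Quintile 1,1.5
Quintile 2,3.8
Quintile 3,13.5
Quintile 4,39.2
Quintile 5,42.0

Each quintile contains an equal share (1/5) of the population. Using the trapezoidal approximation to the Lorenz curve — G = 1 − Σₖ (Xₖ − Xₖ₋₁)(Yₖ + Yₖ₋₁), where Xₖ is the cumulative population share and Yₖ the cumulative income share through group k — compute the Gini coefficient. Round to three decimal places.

Cumulative income shares Yₖ: 0.0150, 0.0530, 0.1880, 0.5800, 1.0000
Σ (Xₖ−Xₖ₋₁)(Yₖ+Yₖ₋₁) = (1/5)(0.0150+0.0000) + (1/5)(0.0530+0.0150) + (1/5)(0.1880+0.0530) + (1/5)(0.5800+0.1880) + (1/5)(1.0000+0.5800)
  = 0.0030 + 0.0136 + 0.0482 + 0.1536 + 0.3160 = 0.5344
G = 1 − 0.5344 = 0.4656

0.466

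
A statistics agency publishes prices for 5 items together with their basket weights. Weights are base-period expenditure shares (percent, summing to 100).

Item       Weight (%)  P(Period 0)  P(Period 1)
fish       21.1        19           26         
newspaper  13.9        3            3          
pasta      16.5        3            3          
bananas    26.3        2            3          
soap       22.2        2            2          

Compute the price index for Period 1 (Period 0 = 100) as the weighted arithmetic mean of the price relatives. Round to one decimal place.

120.9

fish: 21.1 × (26/19) = 21.1 × 1.368421 = 28.8737
newspaper: 13.9 × (3/3) = 13.9 × 1.000000 = 13.9000
pasta: 16.5 × (3/3) = 16.5 × 1.000000 = 16.5000
bananas: 26.3 × (3/2) = 26.3 × 1.500000 = 39.4500
soap: 22.2 × (2/2) = 22.2 × 1.000000 = 22.2000
Index = Σ wᵢ·(p₁ᵢ/p₀ᵢ) = 28.8737 + 13.9000 + 16.5000 + 39.4500 + 22.2000 = 120.9237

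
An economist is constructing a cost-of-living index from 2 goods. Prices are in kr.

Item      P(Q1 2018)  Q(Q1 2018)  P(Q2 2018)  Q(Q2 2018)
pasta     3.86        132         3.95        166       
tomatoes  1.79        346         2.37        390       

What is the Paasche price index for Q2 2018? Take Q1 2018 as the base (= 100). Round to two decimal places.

Paasche price index uses current-period quantities as weights.
ΣP(Q2 2018)·Q(Q2 2018) = 3.95×166 + 2.37×390 = 655.7 + 924.3 = 1580
ΣP(Q1 2018)·Q(Q2 2018) = 3.86×166 + 1.79×390 = 640.76 + 698.1 = 1338.86
Index = 1580 / 1338.86 × 100 = 118.0108

118.01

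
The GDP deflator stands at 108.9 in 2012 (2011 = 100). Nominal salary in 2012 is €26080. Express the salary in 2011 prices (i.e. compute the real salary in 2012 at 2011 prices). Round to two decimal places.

23948.58

Real = Nominal ÷ (Index/100) = 26080 ÷ (108.9/100)
     = 26080 ÷ 1.089 = 23948.5767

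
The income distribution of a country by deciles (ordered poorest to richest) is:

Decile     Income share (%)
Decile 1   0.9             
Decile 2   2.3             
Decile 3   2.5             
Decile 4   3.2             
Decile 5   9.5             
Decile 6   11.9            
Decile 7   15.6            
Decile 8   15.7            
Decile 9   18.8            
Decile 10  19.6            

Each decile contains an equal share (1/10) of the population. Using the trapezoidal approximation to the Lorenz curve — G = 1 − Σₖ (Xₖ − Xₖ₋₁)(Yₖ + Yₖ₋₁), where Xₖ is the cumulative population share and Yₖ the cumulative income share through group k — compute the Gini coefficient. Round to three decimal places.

Cumulative income shares Yₖ: 0.0090, 0.0320, 0.0570, 0.0890, 0.1840, 0.3030, 0.4590, 0.6160, 0.8040, 1.0000
Σ (Xₖ−Xₖ₋₁)(Yₖ+Yₖ₋₁) = (1/10)(0.0090+0.0000) + (1/10)(0.0320+0.0090) + (1/10)(0.0570+0.0320) + (1/10)(0.0890+0.0570) + (1/10)(0.1840+0.0890) + (1/10)(0.3030+0.1840) + (1/10)(0.4590+0.3030) + (1/10)(0.6160+0.4590) + (1/10)(0.8040+0.6160) + (1/10)(1.0000+0.8040)
  = 0.0009 + 0.0041 + 0.0089 + 0.0146 + 0.0273 + 0.0487 + 0.0762 + 0.1075 + 0.1420 + 0.1804 = 0.6106
G = 1 − 0.6106 = 0.3894

0.389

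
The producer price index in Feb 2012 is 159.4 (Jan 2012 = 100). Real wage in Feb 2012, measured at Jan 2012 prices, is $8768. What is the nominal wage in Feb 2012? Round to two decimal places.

13976.19

Nominal = Real × (Index/100) = 8768 × (159.4/100)
        = 8768 × 1.594 = 13976.1920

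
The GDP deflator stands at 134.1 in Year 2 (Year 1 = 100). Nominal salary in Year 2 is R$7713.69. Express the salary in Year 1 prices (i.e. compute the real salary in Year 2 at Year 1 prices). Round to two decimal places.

Real = Nominal ÷ (Index/100) = 7713.69 ÷ (134.1/100)
     = 7713.69 ÷ 1.341 = 5752.1924

5752.19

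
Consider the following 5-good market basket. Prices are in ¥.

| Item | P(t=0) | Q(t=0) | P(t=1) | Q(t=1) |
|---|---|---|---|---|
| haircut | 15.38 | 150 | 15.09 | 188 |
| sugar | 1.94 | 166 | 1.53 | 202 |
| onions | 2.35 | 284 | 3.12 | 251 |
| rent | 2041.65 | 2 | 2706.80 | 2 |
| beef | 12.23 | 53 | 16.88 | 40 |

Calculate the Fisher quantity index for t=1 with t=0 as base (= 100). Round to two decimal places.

Laspeyres component (base-period weights):
ΣP(t=0)Q(t=1) = 15.38×188 + 1.94×202 + 2.35×251 + 2041.65×2 + 12.23×40 = 2891.44 + 391.88 + 589.85 + 4083.3 + 489.2 = 8445.67
ΣP(t=0)Q(t=0) = 15.38×150 + 1.94×166 + 2.35×284 + 2041.65×2 + 12.23×53 = 2307 + 322.04 + 667.4 + 4083.3 + 648.19 = 8027.93
L = 8445.67 / 8027.93 × 100 = 105.2036
Paasche component (current-period weights):
ΣP(t=1)Q(t=1) = 15.09×188 + 1.53×202 + 3.12×251 + 2706.80×2 + 16.88×40 = 2836.92 + 309.06 + 783.12 + 5413.6 + 675.2 = 10017.9
ΣP(t=1)Q(t=0) = 15.09×150 + 1.53×166 + 3.12×284 + 2706.80×2 + 16.88×53 = 2263.5 + 253.98 + 886.08 + 5413.6 + 894.64 = 9711.8
P = 10017.9 / 9711.8 × 100 = 103.1518
Fisher = √(L × P) = √(105.2036 × 103.1518) = 104.1727

104.17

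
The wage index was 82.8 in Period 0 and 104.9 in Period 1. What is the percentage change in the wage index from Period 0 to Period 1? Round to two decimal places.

Change = (104.9 − 82.8) / 82.8 × 100
       = 22.1 / 82.8 × 100 = 26.6908%

26.69%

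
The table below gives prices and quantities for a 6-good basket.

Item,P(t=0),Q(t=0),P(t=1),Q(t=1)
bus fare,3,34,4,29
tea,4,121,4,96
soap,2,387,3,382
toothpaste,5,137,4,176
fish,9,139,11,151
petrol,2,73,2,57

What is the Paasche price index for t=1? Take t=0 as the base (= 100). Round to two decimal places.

114.97

Paasche price index uses current-period quantities as weights.
ΣP(t=1)·Q(t=1) = 4×29 + 4×96 + 3×382 + 4×176 + 11×151 + 2×57 = 116 + 384 + 1146 + 704 + 1661 + 114 = 4125
ΣP(t=0)·Q(t=1) = 3×29 + 4×96 + 2×382 + 5×176 + 9×151 + 2×57 = 87 + 384 + 764 + 880 + 1359 + 114 = 3588
Index = 4125 / 3588 × 100 = 114.9666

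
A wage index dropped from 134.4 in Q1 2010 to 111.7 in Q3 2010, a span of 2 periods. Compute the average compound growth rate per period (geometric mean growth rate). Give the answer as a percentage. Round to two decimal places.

Growth factor = (111.7/134.4)^(1/2) = (0.831101)^(1/2) = 0.911648
Growth rate = 0.911648 − 1 = -0.088352 = -8.8352%

-8.84%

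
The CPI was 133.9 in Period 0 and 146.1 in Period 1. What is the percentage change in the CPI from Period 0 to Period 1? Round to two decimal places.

Change = (146.1 − 133.9) / 133.9 × 100
       = 12.2 / 133.9 × 100 = 9.1113%

9.11%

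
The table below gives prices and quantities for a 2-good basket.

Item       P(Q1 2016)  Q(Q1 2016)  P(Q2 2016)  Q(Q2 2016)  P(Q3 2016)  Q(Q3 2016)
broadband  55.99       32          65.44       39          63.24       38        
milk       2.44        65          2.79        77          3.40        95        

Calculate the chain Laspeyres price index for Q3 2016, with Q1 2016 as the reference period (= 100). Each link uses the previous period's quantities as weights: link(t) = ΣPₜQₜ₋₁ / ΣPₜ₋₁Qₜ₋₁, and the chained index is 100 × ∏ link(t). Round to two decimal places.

Link Q1 2016→Q2 2016:
ΣP(Q2 2016)Q(Q1 2016) = 65.44×32 + 2.79×65 = 2094.08 + 181.35 = 2275.43
ΣP(Q1 2016)Q(Q1 2016) = 55.99×32 + 2.44×65 = 1791.68 + 158.6 = 1950.28
link = 2275.43/1950.28 = 1.166720
Link Q2 2016→Q3 2016:
ΣP(Q3 2016)Q(Q2 2016) = 63.24×39 + 3.40×77 = 2466.36 + 261.8 = 2728.16
ΣP(Q2 2016)Q(Q2 2016) = 65.44×39 + 2.79×77 = 2552.16 + 214.83 = 2766.99
link = 2728.16/2766.99 = 0.985967
Chained index = 100 × 1.166720 × 0.985967 = 115.0347

115.03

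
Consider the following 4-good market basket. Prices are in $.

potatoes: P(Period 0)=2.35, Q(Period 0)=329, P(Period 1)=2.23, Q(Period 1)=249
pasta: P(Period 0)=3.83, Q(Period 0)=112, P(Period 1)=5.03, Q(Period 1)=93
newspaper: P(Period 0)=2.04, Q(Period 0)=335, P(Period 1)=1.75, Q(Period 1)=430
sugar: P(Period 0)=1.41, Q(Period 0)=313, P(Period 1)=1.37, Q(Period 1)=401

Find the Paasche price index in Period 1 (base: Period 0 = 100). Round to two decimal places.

97.52

Paasche price index uses current-period quantities as weights.
ΣP(Period 1)·Q(Period 1) = 2.23×249 + 5.03×93 + 1.75×430 + 1.37×401 = 555.27 + 467.79 + 752.5 + 549.37 = 2324.93
ΣP(Period 0)·Q(Period 1) = 2.35×249 + 3.83×93 + 2.04×430 + 1.41×401 = 585.15 + 356.19 + 877.2 + 565.41 = 2383.95
Index = 2324.93 / 2383.95 × 100 = 97.5243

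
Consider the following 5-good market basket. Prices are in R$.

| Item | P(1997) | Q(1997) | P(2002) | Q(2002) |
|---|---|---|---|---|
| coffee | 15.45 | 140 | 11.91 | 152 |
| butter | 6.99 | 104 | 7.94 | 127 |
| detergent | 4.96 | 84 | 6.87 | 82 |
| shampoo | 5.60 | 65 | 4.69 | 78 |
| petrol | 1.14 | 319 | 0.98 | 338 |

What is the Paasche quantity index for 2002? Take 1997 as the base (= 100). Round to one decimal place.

Paasche quantity index uses current-period prices as weights.
ΣP(2002)·Q(2002) = 11.91×152 + 7.94×127 + 6.87×82 + 4.69×78 + 0.98×338 = 1810.32 + 1008.38 + 563.34 + 365.82 + 331.24 = 4079.1
ΣP(2002)·Q(1997) = 11.91×140 + 7.94×104 + 6.87×84 + 4.69×65 + 0.98×319 = 1667.4 + 825.76 + 577.08 + 304.85 + 312.62 = 3687.71
Index = 4079.1 / 3687.71 × 100 = 110.6134

110.6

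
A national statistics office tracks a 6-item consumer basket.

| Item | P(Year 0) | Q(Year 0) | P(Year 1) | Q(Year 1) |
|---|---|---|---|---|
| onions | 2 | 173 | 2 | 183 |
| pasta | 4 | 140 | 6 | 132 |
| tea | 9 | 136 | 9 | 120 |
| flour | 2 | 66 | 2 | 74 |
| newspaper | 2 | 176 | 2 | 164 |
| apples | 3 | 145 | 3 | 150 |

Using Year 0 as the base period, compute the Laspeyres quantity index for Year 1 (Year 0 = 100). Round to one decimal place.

Laspeyres quantity index uses base-period prices as weights.
ΣP(Year 0)·Q(Year 1) = 2×183 + 4×132 + 9×120 + 2×74 + 2×164 + 3×150 = 366 + 528 + 1080 + 148 + 328 + 450 = 2900
ΣP(Year 0)·Q(Year 0) = 2×173 + 4×140 + 9×136 + 2×66 + 2×176 + 3×145 = 346 + 560 + 1224 + 132 + 352 + 435 = 3049
Index = 2900 / 3049 × 100 = 95.1132

95.1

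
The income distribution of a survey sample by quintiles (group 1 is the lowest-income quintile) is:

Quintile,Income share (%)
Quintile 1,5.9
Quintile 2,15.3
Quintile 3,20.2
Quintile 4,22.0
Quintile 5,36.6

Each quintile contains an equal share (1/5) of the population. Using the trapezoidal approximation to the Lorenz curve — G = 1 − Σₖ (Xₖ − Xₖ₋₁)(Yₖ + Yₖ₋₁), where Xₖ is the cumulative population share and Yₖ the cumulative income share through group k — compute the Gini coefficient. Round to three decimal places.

Cumulative income shares Yₖ: 0.0590, 0.2120, 0.4140, 0.6340, 1.0000
Σ (Xₖ−Xₖ₋₁)(Yₖ+Yₖ₋₁) = (1/5)(0.0590+0.0000) + (1/5)(0.2120+0.0590) + (1/5)(0.4140+0.2120) + (1/5)(0.6340+0.4140) + (1/5)(1.0000+0.6340)
  = 0.0118 + 0.0542 + 0.1252 + 0.2096 + 0.3268 = 0.7276
G = 1 − 0.7276 = 0.2724

0.272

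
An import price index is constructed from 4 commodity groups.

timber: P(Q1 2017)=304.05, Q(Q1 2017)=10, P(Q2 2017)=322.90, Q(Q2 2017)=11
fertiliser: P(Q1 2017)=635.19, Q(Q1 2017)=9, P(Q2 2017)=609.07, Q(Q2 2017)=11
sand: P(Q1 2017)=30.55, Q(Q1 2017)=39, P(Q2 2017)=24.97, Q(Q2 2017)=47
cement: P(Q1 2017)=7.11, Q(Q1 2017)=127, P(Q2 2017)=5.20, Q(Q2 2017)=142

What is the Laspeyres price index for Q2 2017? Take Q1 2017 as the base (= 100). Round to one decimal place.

95.3

Laspeyres price index uses base-period quantities as weights.
ΣP(Q2 2017)·Q(Q1 2017) = 322.90×10 + 609.07×9 + 24.97×39 + 5.20×127 = 3229 + 5481.63 + 973.83 + 660.4 = 10344.86
ΣP(Q1 2017)·Q(Q1 2017) = 304.05×10 + 635.19×9 + 30.55×39 + 7.11×127 = 3040.5 + 5716.71 + 1191.45 + 902.97 = 10851.63
Index = 10344.86 / 10851.63 × 100 = 95.3300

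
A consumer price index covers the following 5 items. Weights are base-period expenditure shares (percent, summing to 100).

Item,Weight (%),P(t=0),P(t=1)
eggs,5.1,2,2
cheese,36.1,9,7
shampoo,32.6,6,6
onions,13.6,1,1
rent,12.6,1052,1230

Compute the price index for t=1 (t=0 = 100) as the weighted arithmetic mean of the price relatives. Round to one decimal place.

94.1

eggs: 5.1 × (2/2) = 5.1 × 1.000000 = 5.1000
cheese: 36.1 × (7/9) = 36.1 × 0.777778 = 28.0778
shampoo: 32.6 × (6/6) = 32.6 × 1.000000 = 32.6000
onions: 13.6 × (1/1) = 13.6 × 1.000000 = 13.6000
rent: 12.6 × (1230/1052) = 12.6 × 1.169202 = 14.7319
Index = Σ wᵢ·(p₁ᵢ/p₀ᵢ) = 5.1000 + 28.0778 + 32.6000 + 13.6000 + 14.7319 = 94.1097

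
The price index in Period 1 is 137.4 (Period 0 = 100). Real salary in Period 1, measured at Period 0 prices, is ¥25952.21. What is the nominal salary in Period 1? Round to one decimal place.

35658.3

Nominal = Real × (Index/100) = 25952.21 × (137.4/100)
        = 25952.21 × 1.374 = 35658.3365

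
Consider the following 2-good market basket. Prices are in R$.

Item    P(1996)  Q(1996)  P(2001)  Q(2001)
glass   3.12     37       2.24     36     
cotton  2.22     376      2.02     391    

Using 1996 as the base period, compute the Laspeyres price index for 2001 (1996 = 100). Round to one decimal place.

Laspeyres price index uses base-period quantities as weights.
ΣP(2001)·Q(1996) = 2.24×37 + 2.02×376 = 82.88 + 759.52 = 842.4
ΣP(1996)·Q(1996) = 3.12×37 + 2.22×376 = 115.44 + 834.72 = 950.16
Index = 842.4 / 950.16 × 100 = 88.6588

88.7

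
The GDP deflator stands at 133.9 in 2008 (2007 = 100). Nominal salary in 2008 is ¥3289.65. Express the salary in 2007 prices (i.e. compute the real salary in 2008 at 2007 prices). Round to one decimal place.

Real = Nominal ÷ (Index/100) = 3289.65 ÷ (133.9/100)
     = 3289.65 ÷ 1.339 = 2456.7961

2456.8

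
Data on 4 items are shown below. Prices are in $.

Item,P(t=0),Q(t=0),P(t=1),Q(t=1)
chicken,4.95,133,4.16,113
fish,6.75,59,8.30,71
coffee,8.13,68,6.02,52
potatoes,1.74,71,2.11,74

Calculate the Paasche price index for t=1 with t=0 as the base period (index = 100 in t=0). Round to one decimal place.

Paasche price index uses current-period quantities as weights.
ΣP(t=1)·Q(t=1) = 4.16×113 + 8.30×71 + 6.02×52 + 2.11×74 = 470.08 + 589.3 + 313.04 + 156.14 = 1528.56
ΣP(t=0)·Q(t=1) = 4.95×113 + 6.75×71 + 8.13×52 + 1.74×74 = 559.35 + 479.25 + 422.76 + 128.76 = 1590.12
Index = 1528.56 / 1590.12 × 100 = 96.1286

96.1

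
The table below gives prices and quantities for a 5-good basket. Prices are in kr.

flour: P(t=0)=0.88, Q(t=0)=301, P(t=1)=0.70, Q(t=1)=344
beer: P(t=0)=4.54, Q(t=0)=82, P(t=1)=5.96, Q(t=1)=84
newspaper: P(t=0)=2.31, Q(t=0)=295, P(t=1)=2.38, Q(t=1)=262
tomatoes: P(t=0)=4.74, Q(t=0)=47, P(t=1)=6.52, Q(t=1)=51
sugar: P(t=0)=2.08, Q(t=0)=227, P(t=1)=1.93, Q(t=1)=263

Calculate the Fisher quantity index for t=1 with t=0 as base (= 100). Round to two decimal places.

Laspeyres component (base-period weights):
ΣP(t=0)Q(t=1) = 0.88×344 + 4.54×84 + 2.31×262 + 4.74×51 + 2.08×263 = 302.72 + 381.36 + 605.22 + 241.74 + 547.04 = 2078.08
ΣP(t=0)Q(t=0) = 0.88×301 + 4.54×82 + 2.31×295 + 4.74×47 + 2.08×227 = 264.88 + 372.28 + 681.45 + 222.78 + 472.16 = 2013.55
L = 2078.08 / 2013.55 × 100 = 103.2048
Paasche component (current-period weights):
ΣP(t=1)Q(t=1) = 0.70×344 + 5.96×84 + 2.38×262 + 6.52×51 + 1.93×263 = 240.8 + 500.64 + 623.56 + 332.52 + 507.59 = 2205.11
ΣP(t=1)Q(t=0) = 0.70×301 + 5.96×82 + 2.38×295 + 6.52×47 + 1.93×227 = 210.7 + 488.72 + 702.1 + 306.44 + 438.11 = 2146.07
P = 2205.11 / 2146.07 × 100 = 102.7511
Fisher = √(L × P) = √(103.2048 × 102.7511) = 102.9777

102.98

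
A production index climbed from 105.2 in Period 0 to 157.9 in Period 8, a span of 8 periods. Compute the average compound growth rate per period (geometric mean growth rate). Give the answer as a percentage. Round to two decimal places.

Growth factor = (157.9/105.2)^(1/8) = (1.500951)^(1/8) = 1.052073
Growth rate = 1.052073 − 1 = 0.052073 = 5.2073%

5.21%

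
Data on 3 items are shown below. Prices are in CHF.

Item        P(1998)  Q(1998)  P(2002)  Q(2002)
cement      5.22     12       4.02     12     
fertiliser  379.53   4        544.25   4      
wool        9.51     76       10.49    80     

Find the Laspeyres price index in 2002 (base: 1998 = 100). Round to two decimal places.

131.21

Laspeyres price index uses base-period quantities as weights.
ΣP(2002)·Q(1998) = 4.02×12 + 544.25×4 + 10.49×76 = 48.24 + 2177 + 797.24 = 3022.48
ΣP(1998)·Q(1998) = 5.22×12 + 379.53×4 + 9.51×76 = 62.64 + 1518.12 + 722.76 = 2303.52
Index = 3022.48 / 2303.52 × 100 = 131.2114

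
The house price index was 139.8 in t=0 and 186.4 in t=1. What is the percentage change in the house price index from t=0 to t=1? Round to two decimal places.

33.33%

Change = (186.4 − 139.8) / 139.8 × 100
       = 46.6 / 139.8 × 100 = 33.3333%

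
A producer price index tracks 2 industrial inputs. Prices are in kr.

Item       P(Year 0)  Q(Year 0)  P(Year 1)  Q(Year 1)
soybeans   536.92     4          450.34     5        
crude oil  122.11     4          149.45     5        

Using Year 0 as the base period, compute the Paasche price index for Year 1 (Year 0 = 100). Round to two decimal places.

91.01

Paasche price index uses current-period quantities as weights.
ΣP(Year 1)·Q(Year 1) = 450.34×5 + 149.45×5 = 2251.7 + 747.25 = 2998.95
ΣP(Year 0)·Q(Year 1) = 536.92×5 + 122.11×5 = 2684.6 + 610.55 = 3295.15
Index = 2998.95 / 3295.15 × 100 = 91.0110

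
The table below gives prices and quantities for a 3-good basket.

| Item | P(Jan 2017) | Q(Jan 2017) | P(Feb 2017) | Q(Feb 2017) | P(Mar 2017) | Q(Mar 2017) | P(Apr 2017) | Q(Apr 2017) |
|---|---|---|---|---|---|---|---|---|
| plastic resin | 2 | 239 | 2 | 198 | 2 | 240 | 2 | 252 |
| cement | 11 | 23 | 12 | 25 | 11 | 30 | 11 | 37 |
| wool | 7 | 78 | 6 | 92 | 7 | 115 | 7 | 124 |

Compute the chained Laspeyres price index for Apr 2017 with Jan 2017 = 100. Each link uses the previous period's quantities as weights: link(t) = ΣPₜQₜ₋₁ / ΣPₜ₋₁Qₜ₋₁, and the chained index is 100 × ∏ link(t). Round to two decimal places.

100.83

Link Jan 2017→Feb 2017:
ΣP(Feb 2017)Q(Jan 2017) = 2×239 + 12×23 + 6×78 = 478 + 276 + 468 = 1222
ΣP(Jan 2017)Q(Jan 2017) = 2×239 + 11×23 + 7×78 = 478 + 253 + 546 = 1277
link = 1222/1277 = 0.956930
Link Feb 2017→Mar 2017:
ΣP(Mar 2017)Q(Feb 2017) = 2×198 + 11×25 + 7×92 = 396 + 275 + 644 = 1315
ΣP(Feb 2017)Q(Feb 2017) = 2×198 + 12×25 + 6×92 = 396 + 300 + 552 = 1248
link = 1315/1248 = 1.053686
Link Mar 2017→Apr 2017:
ΣP(Apr 2017)Q(Mar 2017) = 2×240 + 11×30 + 7×115 = 480 + 330 + 805 = 1615
ΣP(Mar 2017)Q(Mar 2017) = 2×240 + 11×30 + 7×115 = 480 + 330 + 805 = 1615
link = 1615/1615 = 1.000000
Chained index = 100 × 0.956930 × 1.053686 × 1.000000 = 100.8304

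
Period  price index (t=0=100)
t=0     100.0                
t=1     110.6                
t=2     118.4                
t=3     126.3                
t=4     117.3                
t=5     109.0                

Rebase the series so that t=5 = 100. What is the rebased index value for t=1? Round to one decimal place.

Rebased(t=1) = 110.6 / 109.0 × 100 = 101.4679

101.5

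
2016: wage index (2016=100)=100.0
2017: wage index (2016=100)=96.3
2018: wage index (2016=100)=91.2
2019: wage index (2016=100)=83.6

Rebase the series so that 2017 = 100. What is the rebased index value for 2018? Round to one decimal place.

94.7

Rebased(2018) = 91.2 / 96.3 × 100 = 94.7040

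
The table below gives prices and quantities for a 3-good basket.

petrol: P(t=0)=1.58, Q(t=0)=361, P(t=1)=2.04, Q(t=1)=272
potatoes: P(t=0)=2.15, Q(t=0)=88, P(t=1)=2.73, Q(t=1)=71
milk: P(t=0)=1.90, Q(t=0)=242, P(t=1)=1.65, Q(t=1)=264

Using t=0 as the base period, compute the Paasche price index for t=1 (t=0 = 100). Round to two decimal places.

Paasche price index uses current-period quantities as weights.
ΣP(t=1)·Q(t=1) = 2.04×272 + 2.73×71 + 1.65×264 = 554.88 + 193.83 + 435.6 = 1184.31
ΣP(t=0)·Q(t=1) = 1.58×272 + 2.15×71 + 1.90×264 = 429.76 + 152.65 + 501.6 = 1084.01
Index = 1184.31 / 1084.01 × 100 = 109.2527

109.25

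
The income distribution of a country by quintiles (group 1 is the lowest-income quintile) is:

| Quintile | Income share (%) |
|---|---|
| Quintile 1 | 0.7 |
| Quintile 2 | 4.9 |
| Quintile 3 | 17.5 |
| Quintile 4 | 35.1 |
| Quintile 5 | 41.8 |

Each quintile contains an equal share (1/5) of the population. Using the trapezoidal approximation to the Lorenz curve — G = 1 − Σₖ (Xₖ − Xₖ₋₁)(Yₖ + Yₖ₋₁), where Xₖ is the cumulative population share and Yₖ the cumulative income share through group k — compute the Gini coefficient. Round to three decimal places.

0.450

Cumulative income shares Yₖ: 0.0070, 0.0560, 0.2310, 0.5820, 1.0000
Σ (Xₖ−Xₖ₋₁)(Yₖ+Yₖ₋₁) = (1/5)(0.0070+0.0000) + (1/5)(0.0560+0.0070) + (1/5)(0.2310+0.0560) + (1/5)(0.5820+0.2310) + (1/5)(1.0000+0.5820)
  = 0.0014 + 0.0126 + 0.0574 + 0.1626 + 0.3164 = 0.5504
G = 1 − 0.5504 = 0.4496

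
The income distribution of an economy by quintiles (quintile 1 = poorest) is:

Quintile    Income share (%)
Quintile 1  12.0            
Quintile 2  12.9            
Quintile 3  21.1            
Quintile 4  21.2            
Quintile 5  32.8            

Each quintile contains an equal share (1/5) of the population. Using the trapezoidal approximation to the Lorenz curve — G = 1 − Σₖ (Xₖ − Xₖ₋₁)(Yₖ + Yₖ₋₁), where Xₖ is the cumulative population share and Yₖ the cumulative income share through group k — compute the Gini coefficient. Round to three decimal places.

0.200

Cumulative income shares Yₖ: 0.1200, 0.2490, 0.4600, 0.6720, 1.0000
Σ (Xₖ−Xₖ₋₁)(Yₖ+Yₖ₋₁) = (1/5)(0.1200+0.0000) + (1/5)(0.2490+0.1200) + (1/5)(0.4600+0.2490) + (1/5)(0.6720+0.4600) + (1/5)(1.0000+0.6720)
  = 0.0240 + 0.0738 + 0.1418 + 0.2264 + 0.3344 = 0.8004
G = 1 − 0.8004 = 0.1996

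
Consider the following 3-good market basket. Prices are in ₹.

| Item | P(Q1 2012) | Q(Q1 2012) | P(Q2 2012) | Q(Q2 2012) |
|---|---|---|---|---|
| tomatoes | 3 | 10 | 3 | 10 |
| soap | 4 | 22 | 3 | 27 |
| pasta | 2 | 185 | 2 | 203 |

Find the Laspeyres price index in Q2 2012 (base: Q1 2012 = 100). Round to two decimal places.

95.49

Laspeyres price index uses base-period quantities as weights.
ΣP(Q2 2012)·Q(Q1 2012) = 3×10 + 3×22 + 2×185 = 30 + 66 + 370 = 466
ΣP(Q1 2012)·Q(Q1 2012) = 3×10 + 4×22 + 2×185 = 30 + 88 + 370 = 488
Index = 466 / 488 × 100 = 95.4918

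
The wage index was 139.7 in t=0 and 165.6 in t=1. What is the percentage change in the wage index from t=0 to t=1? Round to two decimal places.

Change = (165.6 − 139.7) / 139.7 × 100
       = 25.9 / 139.7 × 100 = 18.5397%

18.54%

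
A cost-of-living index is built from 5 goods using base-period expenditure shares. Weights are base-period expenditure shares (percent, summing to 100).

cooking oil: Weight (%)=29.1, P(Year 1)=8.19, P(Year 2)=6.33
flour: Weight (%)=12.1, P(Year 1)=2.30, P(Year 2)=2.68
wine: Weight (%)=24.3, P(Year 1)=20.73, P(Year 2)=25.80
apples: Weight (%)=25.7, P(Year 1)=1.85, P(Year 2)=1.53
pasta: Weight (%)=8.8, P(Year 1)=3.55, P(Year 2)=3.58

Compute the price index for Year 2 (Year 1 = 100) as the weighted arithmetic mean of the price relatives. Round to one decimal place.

cooking oil: 29.1 × (6.33/8.19) = 29.1 × 0.772894 = 22.4912
flour: 12.1 × (2.68/2.30) = 12.1 × 1.165217 = 14.0991
wine: 24.3 × (25.80/20.73) = 24.3 × 1.244573 = 30.2431
apples: 25.7 × (1.53/1.85) = 25.7 × 0.827027 = 21.2546
pasta: 8.8 × (3.58/3.55) = 8.8 × 1.008451 = 8.8744
Index = Σ wᵢ·(p₁ᵢ/p₀ᵢ) = 22.4912 + 14.0991 + 30.2431 + 21.2546 + 8.8744 = 96.9624

97.0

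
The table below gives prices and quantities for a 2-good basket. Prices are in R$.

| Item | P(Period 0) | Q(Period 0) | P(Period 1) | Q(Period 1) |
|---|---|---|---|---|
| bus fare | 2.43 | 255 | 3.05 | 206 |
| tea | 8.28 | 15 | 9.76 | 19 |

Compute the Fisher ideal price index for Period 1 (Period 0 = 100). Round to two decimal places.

Laspeyres component (base-period weights):
ΣP(Period 1)Q(Period 0) = 3.05×255 + 9.76×15 = 777.75 + 146.4 = 924.15
ΣP(Period 0)Q(Period 0) = 2.43×255 + 8.28×15 = 619.65 + 124.2 = 743.85
L = 924.15 / 743.85 × 100 = 124.2388
Paasche component (current-period weights):
ΣP(Period 1)Q(Period 1) = 3.05×206 + 9.76×19 = 628.3 + 185.44 = 813.74
ΣP(Period 0)Q(Period 1) = 2.43×206 + 8.28×19 = 500.58 + 157.32 = 657.9
P = 813.74 / 657.9 × 100 = 123.6875
Fisher = √(L × P) = √(124.2388 × 123.6875) = 123.9628

123.96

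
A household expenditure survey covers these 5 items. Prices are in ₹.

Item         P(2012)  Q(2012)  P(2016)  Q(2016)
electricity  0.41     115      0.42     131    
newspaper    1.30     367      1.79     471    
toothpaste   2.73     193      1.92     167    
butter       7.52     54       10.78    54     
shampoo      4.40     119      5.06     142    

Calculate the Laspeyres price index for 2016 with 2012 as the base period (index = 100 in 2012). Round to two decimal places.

114.10

Laspeyres price index uses base-period quantities as weights.
ΣP(2016)·Q(2012) = 0.42×115 + 1.79×367 + 1.92×193 + 10.78×54 + 5.06×119 = 48.3 + 656.93 + 370.56 + 582.12 + 602.14 = 2260.05
ΣP(2012)·Q(2012) = 0.41×115 + 1.30×367 + 2.73×193 + 7.52×54 + 4.40×119 = 47.15 + 477.1 + 526.89 + 406.08 + 523.6 = 1980.82
Index = 2260.05 / 1980.82 × 100 = 114.0967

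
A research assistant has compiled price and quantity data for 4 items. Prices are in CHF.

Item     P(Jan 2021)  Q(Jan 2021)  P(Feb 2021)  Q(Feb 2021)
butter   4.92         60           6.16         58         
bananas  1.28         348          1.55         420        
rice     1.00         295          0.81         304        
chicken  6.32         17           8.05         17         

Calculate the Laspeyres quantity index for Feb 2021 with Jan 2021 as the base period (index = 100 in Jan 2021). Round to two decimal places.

107.99

Laspeyres quantity index uses base-period prices as weights.
ΣP(Jan 2021)·Q(Feb 2021) = 4.92×58 + 1.28×420 + 1.00×304 + 6.32×17 = 285.36 + 537.6 + 304 + 107.44 = 1234.4
ΣP(Jan 2021)·Q(Jan 2021) = 4.92×60 + 1.28×348 + 1.00×295 + 6.32×17 = 295.2 + 445.44 + 295 + 107.44 = 1143.08
Index = 1234.4 / 1143.08 × 100 = 107.9889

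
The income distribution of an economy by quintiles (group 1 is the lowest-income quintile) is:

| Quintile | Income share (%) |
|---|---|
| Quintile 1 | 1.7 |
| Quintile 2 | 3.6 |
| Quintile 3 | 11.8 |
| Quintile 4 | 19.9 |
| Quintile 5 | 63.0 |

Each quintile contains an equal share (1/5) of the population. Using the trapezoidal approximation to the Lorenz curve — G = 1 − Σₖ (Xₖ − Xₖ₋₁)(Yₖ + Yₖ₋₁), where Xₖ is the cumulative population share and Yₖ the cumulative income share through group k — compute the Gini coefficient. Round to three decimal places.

Cumulative income shares Yₖ: 0.0170, 0.0530, 0.1710, 0.3700, 1.0000
Σ (Xₖ−Xₖ₋₁)(Yₖ+Yₖ₋₁) = (1/5)(0.0170+0.0000) + (1/5)(0.0530+0.0170) + (1/5)(0.1710+0.0530) + (1/5)(0.3700+0.1710) + (1/5)(1.0000+0.3700)
  = 0.0034 + 0.0140 + 0.0448 + 0.1082 + 0.2740 = 0.4444
G = 1 − 0.4444 = 0.5556

0.556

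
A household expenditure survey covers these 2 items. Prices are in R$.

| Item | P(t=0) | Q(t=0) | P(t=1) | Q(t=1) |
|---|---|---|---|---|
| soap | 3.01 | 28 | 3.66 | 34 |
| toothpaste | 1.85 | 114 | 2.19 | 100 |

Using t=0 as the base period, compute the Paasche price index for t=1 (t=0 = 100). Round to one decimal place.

Paasche price index uses current-period quantities as weights.
ΣP(t=1)·Q(t=1) = 3.66×34 + 2.19×100 = 124.44 + 219 = 343.44
ΣP(t=0)·Q(t=1) = 3.01×34 + 1.85×100 = 102.34 + 185 = 287.34
Index = 343.44 / 287.34 × 100 = 119.5239

119.5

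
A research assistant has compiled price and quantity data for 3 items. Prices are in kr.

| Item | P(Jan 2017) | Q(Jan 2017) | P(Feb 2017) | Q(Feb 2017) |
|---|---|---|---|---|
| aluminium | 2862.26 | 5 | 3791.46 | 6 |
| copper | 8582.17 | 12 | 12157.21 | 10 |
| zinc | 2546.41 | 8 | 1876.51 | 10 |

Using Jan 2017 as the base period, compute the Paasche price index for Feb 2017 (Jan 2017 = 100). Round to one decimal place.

Paasche price index uses current-period quantities as weights.
ΣP(Feb 2017)·Q(Feb 2017) = 3791.46×6 + 12157.21×10 + 1876.51×10 = 22748.76 + 121572.1 + 18765.1 = 163085.96
ΣP(Jan 2017)·Q(Feb 2017) = 2862.26×6 + 8582.17×10 + 2546.41×10 = 17173.56 + 85821.7 + 25464.1 = 128459.36
Index = 163085.96 / 128459.36 × 100 = 126.9553

127.0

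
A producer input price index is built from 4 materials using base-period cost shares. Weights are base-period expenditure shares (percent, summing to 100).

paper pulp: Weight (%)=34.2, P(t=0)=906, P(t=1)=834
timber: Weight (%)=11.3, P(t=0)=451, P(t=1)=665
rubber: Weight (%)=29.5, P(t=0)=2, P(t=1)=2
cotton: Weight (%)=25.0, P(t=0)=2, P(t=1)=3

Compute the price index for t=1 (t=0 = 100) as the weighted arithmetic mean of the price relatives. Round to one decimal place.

115.1

paper pulp: 34.2 × (834/906) = 34.2 × 0.920530 = 31.4821
timber: 11.3 × (665/451) = 11.3 × 1.474501 = 16.6619
rubber: 29.5 × (2/2) = 29.5 × 1.000000 = 29.5000
cotton: 25.0 × (3/2) = 25.0 × 1.500000 = 37.5000
Index = Σ wᵢ·(p₁ᵢ/p₀ᵢ) = 31.4821 + 16.6619 + 29.5000 + 37.5000 = 115.1440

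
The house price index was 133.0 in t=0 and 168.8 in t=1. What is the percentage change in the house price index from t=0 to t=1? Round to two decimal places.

26.92%

Change = (168.8 − 133.0) / 133.0 × 100
       = 35.8 / 133.0 × 100 = 26.9173%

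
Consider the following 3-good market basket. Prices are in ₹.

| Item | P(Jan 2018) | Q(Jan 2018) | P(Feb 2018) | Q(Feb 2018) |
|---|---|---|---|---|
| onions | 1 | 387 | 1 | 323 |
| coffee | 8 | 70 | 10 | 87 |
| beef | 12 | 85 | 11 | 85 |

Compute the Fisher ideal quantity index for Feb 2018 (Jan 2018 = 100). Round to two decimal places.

Laspeyres component (base-period weights):
ΣP(Jan 2018)Q(Feb 2018) = 1×323 + 8×87 + 12×85 = 323 + 696 + 1020 = 2039
ΣP(Jan 2018)Q(Jan 2018) = 1×387 + 8×70 + 12×85 = 387 + 560 + 1020 = 1967
L = 2039 / 1967 × 100 = 103.6604
Paasche component (current-period weights):
ΣP(Feb 2018)Q(Feb 2018) = 1×323 + 10×87 + 11×85 = 323 + 870 + 935 = 2128
ΣP(Feb 2018)Q(Jan 2018) = 1×387 + 10×70 + 11×85 = 387 + 700 + 935 = 2022
P = 2128 / 2022 × 100 = 105.2423
Fisher = √(L × P) = √(103.6604 × 105.2423) = 104.4484

104.45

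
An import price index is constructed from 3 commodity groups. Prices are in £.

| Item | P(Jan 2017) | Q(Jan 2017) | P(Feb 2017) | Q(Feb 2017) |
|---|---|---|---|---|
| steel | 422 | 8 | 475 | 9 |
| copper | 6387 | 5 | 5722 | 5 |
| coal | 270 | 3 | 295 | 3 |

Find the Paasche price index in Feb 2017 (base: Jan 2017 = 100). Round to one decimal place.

Paasche price index uses current-period quantities as weights.
ΣP(Feb 2017)·Q(Feb 2017) = 475×9 + 5722×5 + 295×3 = 4275 + 28610 + 885 = 33770
ΣP(Jan 2017)·Q(Feb 2017) = 422×9 + 6387×5 + 270×3 = 3798 + 31935 + 810 = 36543
Index = 33770 / 36543 × 100 = 92.4117

92.4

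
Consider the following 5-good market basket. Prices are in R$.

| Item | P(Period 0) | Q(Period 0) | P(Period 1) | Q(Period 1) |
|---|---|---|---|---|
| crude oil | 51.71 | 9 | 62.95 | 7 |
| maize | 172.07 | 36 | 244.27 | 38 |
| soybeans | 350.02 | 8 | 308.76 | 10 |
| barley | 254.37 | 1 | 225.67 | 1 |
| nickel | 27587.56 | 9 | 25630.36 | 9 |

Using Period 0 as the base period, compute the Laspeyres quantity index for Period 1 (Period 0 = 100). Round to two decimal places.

100.36

Laspeyres quantity index uses base-period prices as weights.
ΣP(Period 0)·Q(Period 1) = 51.71×7 + 172.07×38 + 350.02×10 + 254.37×1 + 27587.56×9 = 361.97 + 6538.66 + 3500.2 + 254.37 + 248288.04 = 258943.24
ΣP(Period 0)·Q(Period 0) = 51.71×9 + 172.07×36 + 350.02×8 + 254.37×1 + 27587.56×9 = 465.39 + 6194.52 + 2800.16 + 254.37 + 248288.04 = 258002.48
Index = 258943.24 / 258002.48 × 100 = 100.3646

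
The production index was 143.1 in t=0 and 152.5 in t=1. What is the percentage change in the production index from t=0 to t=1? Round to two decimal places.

6.57%

Change = (152.5 − 143.1) / 143.1 × 100
       = 9.4 / 143.1 × 100 = 6.5688%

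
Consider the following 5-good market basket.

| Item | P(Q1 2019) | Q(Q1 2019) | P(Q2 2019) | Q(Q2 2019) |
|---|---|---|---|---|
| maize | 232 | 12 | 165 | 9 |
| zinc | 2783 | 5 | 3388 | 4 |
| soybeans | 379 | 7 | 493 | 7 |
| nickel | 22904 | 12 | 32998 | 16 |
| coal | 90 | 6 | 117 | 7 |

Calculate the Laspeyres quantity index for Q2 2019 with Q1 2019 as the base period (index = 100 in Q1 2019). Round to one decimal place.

129.9

Laspeyres quantity index uses base-period prices as weights.
ΣP(Q1 2019)·Q(Q2 2019) = 232×9 + 2783×4 + 379×7 + 22904×16 + 90×7 = 2088 + 11132 + 2653 + 366464 + 630 = 382967
ΣP(Q1 2019)·Q(Q1 2019) = 232×12 + 2783×5 + 379×7 + 22904×12 + 90×6 = 2784 + 13915 + 2653 + 274848 + 540 = 294740
Index = 382967 / 294740 × 100 = 129.9338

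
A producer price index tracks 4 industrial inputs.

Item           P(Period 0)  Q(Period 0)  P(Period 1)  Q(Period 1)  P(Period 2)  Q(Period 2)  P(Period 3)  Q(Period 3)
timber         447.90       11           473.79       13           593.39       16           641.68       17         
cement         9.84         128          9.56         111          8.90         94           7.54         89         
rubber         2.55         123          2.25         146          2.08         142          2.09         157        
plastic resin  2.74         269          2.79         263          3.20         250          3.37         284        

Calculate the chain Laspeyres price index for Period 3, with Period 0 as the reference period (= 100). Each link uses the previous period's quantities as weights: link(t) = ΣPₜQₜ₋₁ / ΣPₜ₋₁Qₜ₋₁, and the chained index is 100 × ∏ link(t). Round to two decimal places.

129.98

Link Period 0→Period 1:
ΣP(Period 1)Q(Period 0) = 473.79×11 + 9.56×128 + 2.25×123 + 2.79×269 = 5211.69 + 1223.68 + 276.75 + 750.51 = 7462.63
ΣP(Period 0)Q(Period 0) = 447.90×11 + 9.84×128 + 2.55×123 + 2.74×269 = 4926.9 + 1259.52 + 313.65 + 737.06 = 7237.13
link = 7462.63/7237.13 = 1.031159
Link Period 1→Period 2:
ΣP(Period 2)Q(Period 1) = 593.39×13 + 8.90×111 + 2.08×146 + 3.20×263 = 7714.07 + 987.9 + 303.68 + 841.6 = 9847.25
ΣP(Period 1)Q(Period 1) = 473.79×13 + 9.56×111 + 2.25×146 + 2.79×263 = 6159.27 + 1061.16 + 328.5 + 733.77 = 8282.7
link = 9847.25/8282.7 = 1.188894
Link Period 2→Period 3:
ΣP(Period 3)Q(Period 2) = 641.68×16 + 7.54×94 + 2.09×142 + 3.37×250 = 10266.88 + 708.76 + 296.78 + 842.5 = 12114.92
ΣP(Period 2)Q(Period 2) = 593.39×16 + 8.90×94 + 2.08×142 + 3.20×250 = 9494.24 + 836.6 + 295.36 + 800 = 11426.2
link = 12114.92/11426.2 = 1.060276
Chained index = 100 × 1.031159 × 1.188894 × 1.060276 = 129.9832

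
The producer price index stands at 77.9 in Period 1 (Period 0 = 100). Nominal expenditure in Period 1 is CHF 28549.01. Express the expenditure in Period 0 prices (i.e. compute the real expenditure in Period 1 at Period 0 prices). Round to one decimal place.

Real = Nominal ÷ (Index/100) = 28549.01 ÷ (77.9/100)
     = 28549.01 ÷ 0.779 = 36648.2798

36648.3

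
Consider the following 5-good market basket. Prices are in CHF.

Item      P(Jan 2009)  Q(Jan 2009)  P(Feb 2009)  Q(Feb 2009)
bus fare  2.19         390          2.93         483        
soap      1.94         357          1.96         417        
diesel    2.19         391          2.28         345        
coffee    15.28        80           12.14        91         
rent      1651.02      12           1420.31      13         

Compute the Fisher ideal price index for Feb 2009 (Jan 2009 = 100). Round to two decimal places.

88.60

Laspeyres component (base-period weights):
ΣP(Feb 2009)Q(Jan 2009) = 2.93×390 + 1.96×357 + 2.28×391 + 12.14×80 + 1420.31×12 = 1142.7 + 699.72 + 891.48 + 971.2 + 17043.72 = 20748.82
ΣP(Jan 2009)Q(Jan 2009) = 2.19×390 + 1.94×357 + 2.19×391 + 15.28×80 + 1651.02×12 = 854.1 + 692.58 + 856.29 + 1222.4 + 19812.24 = 23437.61
L = 20748.82 / 23437.61 × 100 = 88.5279
Paasche component (current-period weights):
ΣP(Feb 2009)Q(Feb 2009) = 2.93×483 + 1.96×417 + 2.28×345 + 12.14×91 + 1420.31×13 = 1415.19 + 817.32 + 786.6 + 1104.74 + 18464.03 = 22587.88
ΣP(Jan 2009)Q(Feb 2009) = 2.19×483 + 1.94×417 + 2.19×345 + 15.28×91 + 1651.02×13 = 1057.77 + 808.98 + 755.55 + 1390.48 + 21463.26 = 25476.04
P = 22587.88 / 25476.04 × 100 = 88.6632
Fisher = √(L × P) = √(88.5279 × 88.6632) = 88.5955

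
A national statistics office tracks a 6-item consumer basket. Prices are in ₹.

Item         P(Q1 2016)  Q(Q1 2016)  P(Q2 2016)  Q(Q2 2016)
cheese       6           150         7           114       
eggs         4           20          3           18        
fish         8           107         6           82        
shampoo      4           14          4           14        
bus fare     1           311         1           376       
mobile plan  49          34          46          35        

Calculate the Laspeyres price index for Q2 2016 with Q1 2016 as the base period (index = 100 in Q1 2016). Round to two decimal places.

95.19

Laspeyres price index uses base-period quantities as weights.
ΣP(Q2 2016)·Q(Q1 2016) = 7×150 + 3×20 + 6×107 + 4×14 + 1×311 + 46×34 = 1050 + 60 + 642 + 56 + 311 + 1564 = 3683
ΣP(Q1 2016)·Q(Q1 2016) = 6×150 + 4×20 + 8×107 + 4×14 + 1×311 + 49×34 = 900 + 80 + 856 + 56 + 311 + 1666 = 3869
Index = 3683 / 3869 × 100 = 95.1926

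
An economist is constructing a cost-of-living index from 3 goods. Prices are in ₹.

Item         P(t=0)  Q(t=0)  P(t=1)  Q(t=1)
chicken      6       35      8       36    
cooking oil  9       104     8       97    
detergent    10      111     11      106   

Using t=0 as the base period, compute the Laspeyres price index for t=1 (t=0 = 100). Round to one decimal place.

103.4

Laspeyres price index uses base-period quantities as weights.
ΣP(t=1)·Q(t=0) = 8×35 + 8×104 + 11×111 = 280 + 832 + 1221 = 2333
ΣP(t=0)·Q(t=0) = 6×35 + 9×104 + 10×111 = 210 + 936 + 1110 = 2256
Index = 2333 / 2256 × 100 = 103.4131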